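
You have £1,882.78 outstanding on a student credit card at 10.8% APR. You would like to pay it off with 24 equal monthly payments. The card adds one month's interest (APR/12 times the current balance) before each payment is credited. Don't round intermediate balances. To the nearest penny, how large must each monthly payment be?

Monthly rate r = 10.8%/12 = 0.9% = 0.009.
Level-payment amortization: P = B₀·r / (1 − (1+r)^(−n)) = 1882.78·0.009 / (1 − 1.009^(−24)).
Denominator 1 − (1+r)^(−24) = 0.193485815.
P = 16.945 / 0.193485815 ≈ 87.58.

£87.58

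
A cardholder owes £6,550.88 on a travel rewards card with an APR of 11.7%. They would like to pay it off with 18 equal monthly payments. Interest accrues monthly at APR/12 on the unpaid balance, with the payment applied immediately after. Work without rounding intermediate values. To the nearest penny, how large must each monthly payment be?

£398.57

Monthly rate r = 11.7%/12 = 0.975% = 0.00975.
Level-payment amortization: P = B₀·r / (1 − (1+r)^(−n)) = 6550.88·0.00975 / (1 − 1.00975^(−18)).
Denominator 1 − (1+r)^(−18) = 0.160249083.
P = 63.8711 / 0.160249083 ≈ 398.57.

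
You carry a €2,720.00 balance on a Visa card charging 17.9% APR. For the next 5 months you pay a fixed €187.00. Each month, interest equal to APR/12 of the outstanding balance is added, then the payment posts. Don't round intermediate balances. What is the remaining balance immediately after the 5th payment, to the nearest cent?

€1,965.70

Monthly rate r = 17.9%/12 = 1.49167% = 0.0149167.
Each month: B ← B·(1+r) − €187.00.
Month 1: interest €40.57; balance after payment €2,573.57.
Month 2: interest €38.39; balance after payment €2,424.96.
Month 3: interest €36.17; balance after payment €2,274.13.
Month 4: interest €33.92; balance after payment €2,121.06.
Month 5: interest €31.64; balance after payment €1,965.70.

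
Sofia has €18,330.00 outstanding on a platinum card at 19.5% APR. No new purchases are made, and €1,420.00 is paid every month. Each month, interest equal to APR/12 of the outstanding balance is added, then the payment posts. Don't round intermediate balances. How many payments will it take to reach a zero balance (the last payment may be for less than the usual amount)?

Monthly rate r = 19.5%/12 = 1.625% = 0.01625.
Recurrence: B ← B·(1+r) − €1,420.00.
Month 1: interest €297.86; balance after payment €17,207.86.
Month 2: interest €279.63; balance after payment €16,067.49.
Closed form: n = −ln(1 − rB₀/P)/ln(1+r) = −ln(0.79024)/ln(1.01625) ≈ 14.605, so the balance reaches zero during payment 15.

15 payments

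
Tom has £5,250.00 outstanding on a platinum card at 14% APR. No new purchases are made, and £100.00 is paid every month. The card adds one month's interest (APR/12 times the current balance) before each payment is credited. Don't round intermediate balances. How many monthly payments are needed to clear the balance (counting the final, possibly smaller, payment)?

Monthly rate r = 14%/12 = 1.16667% = 0.0116667.
Recurrence: B ← B·(1+r) − £100.00.
Month 1: interest £61.25; balance after payment £5,211.25.
Month 2: interest £60.80; balance after payment £5,172.05.
Closed form: n = −ln(1 − rB₀/P)/ln(1+r) = −ln(0.3875)/ln(1.01167) ≈ 81.734, so the balance reaches zero during payment 82.

82 months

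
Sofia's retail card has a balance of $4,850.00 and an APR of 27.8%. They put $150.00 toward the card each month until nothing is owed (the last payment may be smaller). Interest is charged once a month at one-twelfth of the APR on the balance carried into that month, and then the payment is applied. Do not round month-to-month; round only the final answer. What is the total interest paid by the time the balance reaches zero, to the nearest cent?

Monthly rate r = 27.8%/12 = 2.31667% = 0.0231667.
Payoff takes n = ⌈−ln(1 − rB₀/P)/ln(1+r)⌉ = ⌈60.366⌉ = 61 payments; the last is $55.28.
Total paid = 60·$150.00 + $55.28 = $9,055.28.
Total interest = total paid − principal = $9,055.28 − $4,850.00 = $4,205.28.

$4,205.28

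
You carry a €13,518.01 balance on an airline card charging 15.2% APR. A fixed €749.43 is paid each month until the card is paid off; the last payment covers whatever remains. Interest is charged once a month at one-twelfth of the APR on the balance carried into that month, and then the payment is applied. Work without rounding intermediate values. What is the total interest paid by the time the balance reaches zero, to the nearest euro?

Monthly rate r = 15.2%/12 = 1.26667% = 0.0126667.
Payoff takes n = ⌈−ln(1 − rB₀/P)/ln(1+r)⌉ = ⌈20.608⌉ = 21 payments; the last is €456.45.
Total paid = 20·€749.43 + €456.45 = €15,445.05.
Total interest = total paid − principal = €15,445.05 − €13,518.01 = €1,927.04.

€1,927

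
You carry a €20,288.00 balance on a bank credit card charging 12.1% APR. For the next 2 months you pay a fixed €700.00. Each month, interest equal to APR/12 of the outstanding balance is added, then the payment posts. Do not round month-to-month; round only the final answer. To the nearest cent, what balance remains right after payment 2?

Monthly rate r = 12.1%/12 = 1.00833% = 0.0100833.
Each month: B ← B·(1+r) − €700.00.
Month 1: interest €204.57; balance after payment €19,792.57.
Month 2: interest €199.58; balance after payment €19,292.15.

€19,292.15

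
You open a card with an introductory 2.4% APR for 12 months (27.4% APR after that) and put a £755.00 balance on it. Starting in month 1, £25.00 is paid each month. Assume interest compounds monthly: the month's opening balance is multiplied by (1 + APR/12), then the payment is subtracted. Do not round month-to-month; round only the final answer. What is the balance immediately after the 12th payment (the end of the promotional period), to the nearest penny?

£470.00

Promo months 1–12 at r₀ = 2.4%/12 = 0.002; months 13+ at r₁ = 27.4%/12 = 0.0228333.
After month 12: iterate B ← B·(1+r₀) − £25.00 for 12 months → £470.00.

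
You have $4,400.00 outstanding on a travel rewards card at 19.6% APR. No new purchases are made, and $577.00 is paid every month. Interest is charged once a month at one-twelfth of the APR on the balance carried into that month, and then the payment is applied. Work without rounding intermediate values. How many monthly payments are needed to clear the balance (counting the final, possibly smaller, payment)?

9 months

Monthly rate r = 19.6%/12 = 1.63333% = 0.0163333.
Recurrence: B ← B·(1+r) − $577.00.
Month 1: interest $71.87; balance after payment $3,894.87.
Month 2: interest $63.62; balance after payment $3,381.48.
Closed form: n = −ln(1 − rB₀/P)/ln(1+r) = −ln(0.87545)/ln(1.01633) ≈ 8.210, so the balance reaches zero during payment 9.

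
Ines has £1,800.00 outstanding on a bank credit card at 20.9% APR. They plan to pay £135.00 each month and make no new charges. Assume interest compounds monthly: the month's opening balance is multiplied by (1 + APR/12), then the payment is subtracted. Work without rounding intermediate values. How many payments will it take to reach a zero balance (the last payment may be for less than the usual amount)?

Monthly rate r = 20.9%/12 = 1.74167% = 0.0174167.
Recurrence: B ← B·(1+r) − £135.00.
Month 1: interest £31.35; balance after payment £1,696.35.
Month 2: interest £29.54; balance after payment £1,590.89.
Closed form: n = −ln(1 − rB₀/P)/ln(1+r) = −ln(0.76778)/ln(1.01742) ≈ 15.304, so the balance reaches zero during payment 16.

16 payments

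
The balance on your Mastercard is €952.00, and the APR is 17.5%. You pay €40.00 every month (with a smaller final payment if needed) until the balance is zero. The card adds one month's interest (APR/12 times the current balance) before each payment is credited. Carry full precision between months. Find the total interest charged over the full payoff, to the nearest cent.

€225.87

Monthly rate r = 17.5%/12 = 1.45833% = 0.0145833.
Payoff takes n = ⌈−ln(1 − rB₀/P)/ln(1+r)⌉ = ⌈29.445⌉ = 30 payments; the last is €17.87.
Total paid = 29·€40.00 + €17.87 = €1,177.87.
Total interest = total paid − principal = €1,177.87 − €952.00 = €225.87.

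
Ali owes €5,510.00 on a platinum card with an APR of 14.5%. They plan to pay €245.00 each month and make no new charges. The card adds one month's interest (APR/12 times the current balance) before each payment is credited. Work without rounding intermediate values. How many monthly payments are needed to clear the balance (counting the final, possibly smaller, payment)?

Monthly rate r = 14.5%/12 = 1.20833% = 0.0120833.
Recurrence: B ← B·(1+r) − €245.00.
Month 1: interest €66.58; balance after payment €5,331.58.
Month 2: interest €64.42; balance after payment €5,151.00.
Closed form: n = −ln(1 − rB₀/P)/ln(1+r) = −ln(0.72825)/ln(1.01208) ≈ 26.402, so the balance reaches zero during payment 27.

27 payments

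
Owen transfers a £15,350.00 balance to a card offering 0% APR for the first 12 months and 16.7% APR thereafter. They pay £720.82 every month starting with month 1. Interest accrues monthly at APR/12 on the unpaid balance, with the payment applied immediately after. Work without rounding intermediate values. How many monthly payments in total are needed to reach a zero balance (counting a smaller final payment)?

Promo months 1–12 at r₀ = 0%/12 = 0; months 13+ at r₁ = 16.7%/12 = 0.0139167.
After month 12 (no interest yet): B = £15,350.00 − 12·£720.82 = £6,700.16.
Then at r₁ with £720.82/mo: n₂ = −ln(1 − r₁·B/P)/ln(1+r₁) ≈ 10.02 → 11 more payments.

23 months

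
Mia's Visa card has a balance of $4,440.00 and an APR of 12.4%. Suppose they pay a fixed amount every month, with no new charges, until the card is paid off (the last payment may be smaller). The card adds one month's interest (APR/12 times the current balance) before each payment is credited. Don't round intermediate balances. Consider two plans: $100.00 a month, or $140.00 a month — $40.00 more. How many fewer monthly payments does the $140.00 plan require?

Monthly rate r = 12.4%/12 = 1.03333% = 0.0103333.
At $100.00/mo: n = ⌈−ln(1 − rB₀/P)/ln(1+r)⌉ = 60 payments (last $72.36); total interest = total paid − $4,440.00 = $1,532.36.
At $140.00/mo: 39 payments (last $87.60); total interest $967.60.
Payments saved = 60 − 39 = 21.

21 fewer payments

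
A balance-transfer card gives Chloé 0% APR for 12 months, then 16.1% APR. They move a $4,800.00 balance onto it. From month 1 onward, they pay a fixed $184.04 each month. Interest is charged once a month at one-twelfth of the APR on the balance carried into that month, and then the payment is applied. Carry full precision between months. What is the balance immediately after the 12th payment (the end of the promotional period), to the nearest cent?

Promo months 1–12 at r₀ = 0%/12 = 0; months 13+ at r₁ = 16.1%/12 = 0.0134167.
After month 12 (no interest yet): B = $4,800.00 − 12·$184.04 = $2,591.52.

$2,591.52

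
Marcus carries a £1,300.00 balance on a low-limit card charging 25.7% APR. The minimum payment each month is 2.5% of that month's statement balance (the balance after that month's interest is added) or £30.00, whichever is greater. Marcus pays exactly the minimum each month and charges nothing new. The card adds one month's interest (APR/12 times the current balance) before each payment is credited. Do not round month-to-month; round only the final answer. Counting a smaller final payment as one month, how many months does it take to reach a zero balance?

Monthly rate r = 25.7%/12 = 2.14167% = 0.0214167.
While 2.5% of the post-interest balance exceeds £30.00, each month B ← (B·(1+r))·(1 − 0.025), i.e. B shrinks by the factor (1+r)·0.975 = 0.99588.
This holds for months 1–25. Entering month 26 the balance is £1,172.55; 2.5% of the post-interest balance is now below £30.00, so the flat £30.00 minimum applies from here.
From month 26 a fixed £30.00 at rate r clears £1,172.55 in 86 more payments. Total: 25 + 86 = 111 months.

111 months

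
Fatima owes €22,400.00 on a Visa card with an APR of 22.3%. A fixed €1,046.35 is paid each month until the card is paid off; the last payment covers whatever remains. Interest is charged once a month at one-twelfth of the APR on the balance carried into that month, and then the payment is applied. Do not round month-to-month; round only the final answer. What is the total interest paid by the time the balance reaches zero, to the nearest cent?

Monthly rate r = 22.3%/12 = 1.85833% = 0.0185833.
Payoff takes n = ⌈−ln(1 − rB₀/P)/ln(1+r)⌉ = ⌈27.547⌉ = 28 payments; the last is €574.42.
Total paid = 27·€1,046.35 + €574.42 = €28,825.87.
Total interest = total paid − principal = €28,825.87 − €22,400.00 = €6,425.87.

€6,425.87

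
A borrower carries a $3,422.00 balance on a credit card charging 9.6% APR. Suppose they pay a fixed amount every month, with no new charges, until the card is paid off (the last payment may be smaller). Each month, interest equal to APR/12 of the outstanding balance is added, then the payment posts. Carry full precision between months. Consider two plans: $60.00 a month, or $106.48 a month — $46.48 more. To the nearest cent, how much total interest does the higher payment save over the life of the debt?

$616.50

Monthly rate r = 9.6%/12 = 0.8% = 0.008.
At $60.00/mo: n = ⌈−ln(1 − rB₀/P)/ln(1+r)⌉ = 77 payments (last $28.04); total interest = total paid − $3,422.00 = $1,166.04.
At $106.48/mo: 38 payments (last $31.78); total interest $549.54.
Interest saved = $1,166.04 − $549.54 = $616.50.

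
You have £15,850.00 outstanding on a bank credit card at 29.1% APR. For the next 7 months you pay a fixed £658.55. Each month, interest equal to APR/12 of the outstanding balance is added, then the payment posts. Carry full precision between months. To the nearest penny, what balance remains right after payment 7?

£13,785.28

Monthly rate r = 29.1%/12 = 2.425% = 0.02425.
Each month: B ← B·(1+r) − £658.55.
Month 1: interest £384.36; balance after payment £15,575.81.
Month 2: interest £377.71; balance after payment £15,294.98.
Month 3: interest £370.90; balance after payment £15,007.33.
Month 4: interest £363.93; balance after payment £14,712.71.
Month 5: interest £356.78; balance after payment £14,410.94.
Month 6: interest £349.47; balance after payment £14,101.86.
Month 7: interest £341.97; balance after payment £13,785.28.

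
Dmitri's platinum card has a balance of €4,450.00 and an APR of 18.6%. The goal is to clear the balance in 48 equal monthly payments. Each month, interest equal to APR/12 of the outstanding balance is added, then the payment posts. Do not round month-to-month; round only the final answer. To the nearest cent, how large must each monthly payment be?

Monthly rate r = 18.6%/12 = 1.55% = 0.0155.
Level-payment amortization: P = B₀·r / (1 − (1+r)^(−n)) = 4450.00·0.0155 / (1 − 1.0155^(−48)).
Denominator 1 − (1+r)^(−48) = 0.522070907.
P = 68.975 / 0.522070907 ≈ 132.12.

€132.12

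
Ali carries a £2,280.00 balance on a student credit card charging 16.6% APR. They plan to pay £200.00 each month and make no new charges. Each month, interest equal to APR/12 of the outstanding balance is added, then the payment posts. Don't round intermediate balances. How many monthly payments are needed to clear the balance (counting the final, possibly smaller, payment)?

13 payments

Monthly rate r = 16.6%/12 = 1.38333% = 0.0138333.
Recurrence: B ← B·(1+r) − £200.00.
Month 1: interest £31.54; balance after payment £2,111.54.
Month 2: interest £29.21; balance after payment £1,940.75.
Closed form: n = −ln(1 − rB₀/P)/ln(1+r) = −ln(0.8423)/ln(1.01383) ≈ 12.492, so the balance reaches zero during payment 13.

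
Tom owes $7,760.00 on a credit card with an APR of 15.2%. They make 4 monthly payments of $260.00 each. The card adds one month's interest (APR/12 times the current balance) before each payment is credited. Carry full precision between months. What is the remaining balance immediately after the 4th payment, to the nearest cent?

$7,100.78

Monthly rate r = 15.2%/12 = 1.26667% = 0.0126667.
Each month: B ← B·(1+r) − $260.00.
Month 1: interest $98.29; balance after payment $7,598.29.
Month 2: interest $96.25; balance after payment $7,434.54.
Month 3: interest $94.17; balance after payment $7,268.71.
Month 4: interest $92.07; balance after payment $7,100.78.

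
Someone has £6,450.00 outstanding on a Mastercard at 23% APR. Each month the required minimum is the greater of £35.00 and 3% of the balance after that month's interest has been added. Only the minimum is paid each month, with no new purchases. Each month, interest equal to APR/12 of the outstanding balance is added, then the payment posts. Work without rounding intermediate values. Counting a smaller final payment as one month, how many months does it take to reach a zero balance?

Monthly rate r = 23%/12 = 1.91667% = 0.0191667.
While 3% of the post-interest balance exceeds £35.00, each month B ← (B·(1+r))·(1 − 0.03), i.e. B shrinks by the factor (1+r)·0.97 = 0.98859.
This holds for months 1–151. Entering month 152 the balance is £1,140.56; 3% of the post-interest balance is now below £35.00, so the flat £35.00 minimum applies from here.
From month 152 a fixed £35.00 at rate r clears £1,140.56 in 52 more payments. Total: 151 + 52 = 203 months.

203 months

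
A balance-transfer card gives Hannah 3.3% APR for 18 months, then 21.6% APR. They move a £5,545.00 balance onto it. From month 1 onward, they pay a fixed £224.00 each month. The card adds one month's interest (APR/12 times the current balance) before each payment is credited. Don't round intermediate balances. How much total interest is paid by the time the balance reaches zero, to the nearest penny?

£329.72

Promo months 1–18 at r₀ = 3.3%/12 = 0.00275; months 19+ at r₁ = 21.6%/12 = 0.018.
After month 18: iterate B ← B·(1+r₀) − £224.00 for 18 months → £1,698.34.
Then at r₁ with £224.00/mo: n₂ = −ln(1 − r₁·B/P)/ln(1+r₁) ≈ 8.22 → 9 more payments.
Total paid = 26·£224.00 + £50.72 = £5,874.72; interest = £5,874.72 − £5,545.00 = £329.72.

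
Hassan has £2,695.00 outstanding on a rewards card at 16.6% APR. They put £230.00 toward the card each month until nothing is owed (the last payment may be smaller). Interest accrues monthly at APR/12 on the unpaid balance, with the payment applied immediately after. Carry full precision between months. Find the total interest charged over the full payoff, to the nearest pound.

Monthly rate r = 16.6%/12 = 1.38333% = 0.0138333.
Payoff takes n = ⌈−ln(1 − rB₀/P)/ln(1+r)⌉ = ⌈12.872⌉ = 13 payments; the last is £200.79.
Total paid = 12·£230.00 + £200.79 = £2,960.79.
Total interest = total paid − principal = £2,960.79 − £2,695.00 = £265.79.

£266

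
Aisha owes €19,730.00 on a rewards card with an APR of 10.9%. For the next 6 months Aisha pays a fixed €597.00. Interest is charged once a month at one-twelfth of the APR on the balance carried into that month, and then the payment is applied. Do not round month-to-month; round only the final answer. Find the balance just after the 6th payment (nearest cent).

Monthly rate r = 10.9%/12 = 0.908333% = 0.00908333.
Each month: B ← B·(1+r) − €597.00.
Month 1: interest €179.21; balance after payment €19,312.21.
Month 2: interest €175.42; balance after payment €18,890.63.
Month 3: interest €171.59; balance after payment €18,465.22.
Month 4: interest €167.73; balance after payment €18,035.95.
Month 5: interest €163.83; balance after payment €17,602.78.
Month 6: interest €159.89; balance after payment €17,165.67.

€17,165.67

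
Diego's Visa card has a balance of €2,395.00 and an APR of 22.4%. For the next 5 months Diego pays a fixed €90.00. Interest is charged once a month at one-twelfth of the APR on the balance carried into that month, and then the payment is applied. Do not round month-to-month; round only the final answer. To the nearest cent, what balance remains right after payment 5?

Monthly rate r = 22.4%/12 = 1.86667% = 0.0186667.
Each month: B ← B·(1+r) − €90.00.
Month 1: interest €44.71; balance after payment €2,349.71.
Month 2: interest €43.86; balance after payment €2,303.57.
Month 3: interest €43.00; balance after payment €2,256.57.
Month 4: interest €42.12; balance after payment €2,208.69.
Month 5: interest €41.23; balance after payment €2,159.92.

€2,159.92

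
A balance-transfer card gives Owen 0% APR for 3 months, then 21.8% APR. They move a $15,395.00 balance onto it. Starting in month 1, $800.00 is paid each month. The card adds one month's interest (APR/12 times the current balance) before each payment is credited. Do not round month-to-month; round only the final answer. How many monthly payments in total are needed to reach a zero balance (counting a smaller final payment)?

Promo months 1–3 at r₀ = 0%/12 = 0; months 4+ at r₁ = 21.8%/12 = 0.0181667.
After month 3 (no interest yet): B = $15,395.00 − 3·$800.00 = $12,995.00.
Then at r₁ with $800.00/mo: n₂ = −ln(1 − r₁·B/P)/ln(1+r₁) ≈ 19.42 → 20 more payments.

23 months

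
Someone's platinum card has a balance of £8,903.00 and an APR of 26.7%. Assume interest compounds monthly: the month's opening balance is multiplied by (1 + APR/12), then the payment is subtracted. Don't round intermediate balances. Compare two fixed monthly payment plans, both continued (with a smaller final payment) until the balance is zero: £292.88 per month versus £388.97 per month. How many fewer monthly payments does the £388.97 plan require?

19 fewer payments

Monthly rate r = 26.7%/12 = 2.225% = 0.02225.
At £292.88/mo: n = ⌈−ln(1 − rB₀/P)/ln(1+r)⌉ = 52 payments (last £77.92); total interest = total paid − £8,903.00 = £6,111.80.
At £388.97/mo: 33 payments (last £136.58); total interest £3,680.62.
Payments saved = 52 − 33 = 19.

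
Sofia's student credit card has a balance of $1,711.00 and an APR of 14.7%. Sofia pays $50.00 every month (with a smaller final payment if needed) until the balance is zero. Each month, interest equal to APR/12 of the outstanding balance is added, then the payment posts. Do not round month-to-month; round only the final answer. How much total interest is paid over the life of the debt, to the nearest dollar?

$520

Monthly rate r = 14.7%/12 = 1.225% = 0.01225.
Payoff takes n = ⌈−ln(1 − rB₀/P)/ln(1+r)⌉ = ⌈44.625⌉ = 45 payments; the last is $31.34.
Total paid = 44·$50.00 + $31.34 = $2,231.34.
Total interest = total paid − principal = $2,231.34 − $1,711.00 = $520.34.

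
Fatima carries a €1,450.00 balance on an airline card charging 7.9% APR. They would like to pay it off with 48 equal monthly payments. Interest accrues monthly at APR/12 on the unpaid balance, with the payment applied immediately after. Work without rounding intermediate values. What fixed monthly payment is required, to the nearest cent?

€35.33

Monthly rate r = 7.9%/12 = 0.658333% = 0.00658333.
Level-payment amortization: P = B₀·r / (1 − (1+r)^(−n)) = 1450.00·0.00658333 / (1 − 1.00658^(−48)).
Denominator 1 − (1+r)^(−48) = 0.270185127.
P = 9.54583 / 0.270185127 ≈ 35.33.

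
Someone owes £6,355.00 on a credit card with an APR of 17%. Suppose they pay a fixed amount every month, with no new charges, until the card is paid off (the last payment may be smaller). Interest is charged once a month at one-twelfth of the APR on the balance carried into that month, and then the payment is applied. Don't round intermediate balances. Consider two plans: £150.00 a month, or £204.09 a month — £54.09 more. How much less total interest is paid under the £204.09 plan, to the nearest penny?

£1,334.20

Monthly rate r = 17%/12 = 1.41667% = 0.0141667.
At £150.00/mo: n = ⌈−ln(1 − rB₀/P)/ln(1+r)⌉ = 66 payments (last £25.80); total interest = total paid − £6,355.00 = £3,420.80.
At £204.09/mo: 42 payments (last £73.91); total interest £2,086.60.
Interest saved = £3,420.80 − £2,086.60 = £1,334.20.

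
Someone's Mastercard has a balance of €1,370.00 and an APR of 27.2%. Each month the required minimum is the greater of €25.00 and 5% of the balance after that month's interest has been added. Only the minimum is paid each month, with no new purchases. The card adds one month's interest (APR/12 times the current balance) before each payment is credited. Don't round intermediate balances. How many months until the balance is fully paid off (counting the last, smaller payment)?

Monthly rate r = 27.2%/12 = 2.26667% = 0.0226667.
While 5% of the post-interest balance exceeds €25.00, each month B ← (B·(1+r))·(1 − 0.05), i.e. B shrinks by the factor (1+r)·0.95 = 0.97153.
This holds for months 1–36. Entering month 37 the balance is €484.39; 5% of the post-interest balance is now below €25.00, so the flat €25.00 minimum applies from here.
From month 37 a fixed €25.00 at rate r clears €484.39 in 26 more payments. Total: 36 + 26 = 62 months.

62 months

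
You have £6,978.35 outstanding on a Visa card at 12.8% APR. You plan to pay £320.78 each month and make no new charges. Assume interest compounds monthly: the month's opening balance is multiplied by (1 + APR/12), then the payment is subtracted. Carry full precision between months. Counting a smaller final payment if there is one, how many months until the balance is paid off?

Monthly rate r = 12.8%/12 = 1.06667% = 0.0106667.
Recurrence: B ← B·(1+r) − £320.78.
Month 1: interest £74.44; balance after payment £6,732.01.
Month 2: interest £71.81; balance after payment £6,483.03.
Closed form: n = −ln(1 − rB₀/P)/ln(1+r) = −ln(0.76795)/ln(1.01067) ≈ 24.884, so the balance reaches zero during payment 25.

25 payments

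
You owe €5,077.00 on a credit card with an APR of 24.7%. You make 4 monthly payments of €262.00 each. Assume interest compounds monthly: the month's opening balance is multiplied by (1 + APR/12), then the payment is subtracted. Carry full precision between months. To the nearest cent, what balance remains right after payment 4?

€4,427.29

Monthly rate r = 24.7%/12 = 2.05833% = 0.0205833.
Each month: B ← B·(1+r) − €262.00.
Month 1: interest €104.50; balance after payment €4,919.50.
Month 2: interest €101.26; balance after payment €4,758.76.
Month 3: interest €97.95; balance after payment €4,594.71.
Month 4: interest €94.57; balance after payment €4,427.29.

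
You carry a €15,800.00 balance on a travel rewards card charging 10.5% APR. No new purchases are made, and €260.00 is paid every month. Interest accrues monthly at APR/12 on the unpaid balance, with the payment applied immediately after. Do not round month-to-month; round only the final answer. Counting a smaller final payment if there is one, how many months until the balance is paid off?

Monthly rate r = 10.5%/12 = 0.875% = 0.00875.
Recurrence: B ← B·(1+r) − €260.00.
Month 1: interest €138.25; balance after payment €15,678.25.
Month 2: interest €137.18; balance after payment €15,555.43.
Closed form: n = −ln(1 − rB₀/P)/ln(1+r) = −ln(0.46827)/ln(1.00875) ≈ 87.089, so the balance reaches zero during payment 88.

88 months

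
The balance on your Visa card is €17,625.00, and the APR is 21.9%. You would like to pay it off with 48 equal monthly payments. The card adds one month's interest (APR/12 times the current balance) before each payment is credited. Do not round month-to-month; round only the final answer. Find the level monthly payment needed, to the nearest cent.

Monthly rate r = 21.9%/12 = 1.825% = 0.01825.
Level-payment amortization: P = B₀·r / (1 − (1+r)^(−n)) = 17625.00·0.01825 / (1 − 1.01825^(−48)).
Denominator 1 − (1+r)^(−48) = 0.580252711.
P = 321.656 / 0.580252711 ≈ 554.34.

€554.34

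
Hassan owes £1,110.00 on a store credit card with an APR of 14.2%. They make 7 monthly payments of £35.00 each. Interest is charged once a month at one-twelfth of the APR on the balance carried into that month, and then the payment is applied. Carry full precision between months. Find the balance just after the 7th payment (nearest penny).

£951.40

Monthly rate r = 14.2%/12 = 1.18333% = 0.0118333.
Each month: B ← B·(1+r) − £35.00.
Month 1: interest £13.13; balance after payment £1,088.13.
Month 2: interest £12.88; balance after payment £1,066.01.
Month 3: interest £12.61; balance after payment £1,043.63.
Month 4: interest £12.35; balance after payment £1,020.98.
Month 5: interest £12.08; balance after payment £998.06.
Month 6: interest £11.81; balance after payment £974.87.
Month 7: interest £11.54; balance after payment £951.40.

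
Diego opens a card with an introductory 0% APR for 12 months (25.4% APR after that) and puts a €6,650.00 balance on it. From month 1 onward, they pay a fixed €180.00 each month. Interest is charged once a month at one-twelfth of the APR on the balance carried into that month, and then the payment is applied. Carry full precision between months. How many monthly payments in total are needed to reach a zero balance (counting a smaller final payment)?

Promo months 1–12 at r₀ = 0%/12 = 0; months 13+ at r₁ = 25.4%/12 = 0.0211667.
After month 12 (no interest yet): B = €6,650.00 − 12·€180.00 = €4,490.00.
Then at r₁ with €180.00/mo: n₂ = −ln(1 − r₁·B/P)/ln(1+r₁) ≈ 35.84 → 36 more payments.

48 payments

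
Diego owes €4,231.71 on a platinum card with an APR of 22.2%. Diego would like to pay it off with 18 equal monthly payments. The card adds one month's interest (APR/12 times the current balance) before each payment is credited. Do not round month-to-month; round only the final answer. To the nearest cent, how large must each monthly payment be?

€278.56

Monthly rate r = 22.2%/12 = 1.85% = 0.0185.
Level-payment amortization: P = B₀·r / (1 − (1+r)^(−n)) = 4231.71·0.0185 / (1 − 1.0185^(−18)).
Denominator 1 − (1+r)^(−18) = 0.281045511.
P = 78.2866 / 0.281045511 ≈ 278.56.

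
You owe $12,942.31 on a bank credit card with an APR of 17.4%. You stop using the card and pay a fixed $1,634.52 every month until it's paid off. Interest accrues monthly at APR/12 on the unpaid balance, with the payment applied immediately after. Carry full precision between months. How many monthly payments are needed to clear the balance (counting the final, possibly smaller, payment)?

Monthly rate r = 17.4%/12 = 1.45% = 0.0145.
Recurrence: B ← B·(1+r) − $1,634.52.
Month 1: interest $187.66; balance after payment $11,495.45.
Month 2: interest $166.68; balance after payment $10,027.62.
Closed form: n = −ln(1 − rB₀/P)/ln(1+r) = −ln(0.88519)/ln(1.0145) ≈ 8.472, so the balance reaches zero during payment 9.

9 months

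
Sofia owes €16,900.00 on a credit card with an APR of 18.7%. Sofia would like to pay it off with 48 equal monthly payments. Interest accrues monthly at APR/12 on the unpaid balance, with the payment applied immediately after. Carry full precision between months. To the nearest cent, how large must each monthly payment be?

€502.64

Monthly rate r = 18.7%/12 = 1.55833% = 0.0155833.
Level-payment amortization: P = B₀·r / (1 − (1+r)^(−n)) = 16900.00·0.0155833 / (1 − 1.01558^(−48)).
Denominator 1 − (1+r)^(−48) = 0.523949664.
P = 263.358 / 0.523949664 ≈ 502.64.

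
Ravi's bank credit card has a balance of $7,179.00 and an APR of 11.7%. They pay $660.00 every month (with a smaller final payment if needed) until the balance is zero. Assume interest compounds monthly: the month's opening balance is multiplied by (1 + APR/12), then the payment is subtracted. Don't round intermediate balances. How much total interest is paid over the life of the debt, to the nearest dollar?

Monthly rate r = 11.7%/12 = 0.975% = 0.00975.
Payoff takes n = ⌈−ln(1 − rB₀/P)/ln(1+r)⌉ = ⌈11.554⌉ = 12 payments; the last is $366.66.
Total paid = 11·$660.00 + $366.66 = $7,626.66.
Total interest = total paid − principal = $7,626.66 − $7,179.00 = $447.66.

$448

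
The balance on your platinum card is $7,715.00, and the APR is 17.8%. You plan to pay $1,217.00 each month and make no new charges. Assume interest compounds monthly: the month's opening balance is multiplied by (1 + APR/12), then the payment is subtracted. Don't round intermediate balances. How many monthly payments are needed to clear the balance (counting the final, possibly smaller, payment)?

Monthly rate r = 17.8%/12 = 1.48333% = 0.0148333.
Recurrence: B ← B·(1+r) − $1,217.00.
Month 1: interest $114.44; balance after payment $6,612.44.
Month 2: interest $98.08; balance after payment $5,493.52.
Closed form: n = −ln(1 − rB₀/P)/ln(1+r) = −ln(0.90597)/ln(1.01483) ≈ 6.707, so the balance reaches zero during payment 7.

7 payments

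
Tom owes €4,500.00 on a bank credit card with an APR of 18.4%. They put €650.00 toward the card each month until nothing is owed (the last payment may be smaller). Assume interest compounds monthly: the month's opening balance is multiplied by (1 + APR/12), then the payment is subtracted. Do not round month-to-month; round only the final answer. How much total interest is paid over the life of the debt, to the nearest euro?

Monthly rate r = 18.4%/12 = 1.53333% = 0.0153333.
Payoff takes n = ⌈−ln(1 − rB₀/P)/ln(1+r)⌉ = ⌈7.375⌉ = 8 payments; the last is €244.76.
Total paid = 7·€650.00 + €244.76 = €4,794.76.
Total interest = total paid − principal = €4,794.76 − €4,500.00 = €294.76.

€295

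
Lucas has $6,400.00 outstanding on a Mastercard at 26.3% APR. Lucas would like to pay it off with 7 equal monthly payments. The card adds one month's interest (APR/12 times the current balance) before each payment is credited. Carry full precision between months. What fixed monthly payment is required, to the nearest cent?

$996.18

Monthly rate r = 26.3%/12 = 2.19167% = 0.0219167.
Level-payment amortization: P = B₀·r / (1 − (1+r)^(−n)) = 6400.00·0.0219167 / (1 − 1.02192^(−7)).
Denominator 1 − (1+r)^(−7) = 0.140805231.
P = 140.267 / 0.140805231 ≈ 996.18.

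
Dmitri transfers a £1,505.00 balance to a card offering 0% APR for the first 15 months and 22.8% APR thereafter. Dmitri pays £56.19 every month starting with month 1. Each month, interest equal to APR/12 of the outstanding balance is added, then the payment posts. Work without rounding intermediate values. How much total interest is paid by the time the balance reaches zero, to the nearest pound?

Promo months 1–15 at r₀ = 0%/12 = 0; months 16+ at r₁ = 22.8%/12 = 0.019.
After month 15 (no interest yet): B = £1,505.00 − 15·£56.19 = £662.15.
Then at r₁ with £56.19/mo: n₂ = −ln(1 − r₁·B/P)/ln(1+r₁) ≈ 13.47 → 14 more payments.
Total paid = 28·£56.19 + £26.37 = £1,599.69; interest = £1,599.69 − £1,505.00 = £94.69.

£95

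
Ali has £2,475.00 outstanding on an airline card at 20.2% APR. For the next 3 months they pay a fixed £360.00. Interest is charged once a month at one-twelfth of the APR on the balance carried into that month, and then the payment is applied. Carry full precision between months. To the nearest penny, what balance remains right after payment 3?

£1,503.82

Monthly rate r = 20.2%/12 = 1.68333% = 0.0168333.
Each month: B ← B·(1+r) − £360.00.
Month 1: interest £41.66; balance after payment £2,156.66.
Month 2: interest £36.30; balance after payment £1,832.97.
Month 3: interest £30.85; balance after payment £1,503.82.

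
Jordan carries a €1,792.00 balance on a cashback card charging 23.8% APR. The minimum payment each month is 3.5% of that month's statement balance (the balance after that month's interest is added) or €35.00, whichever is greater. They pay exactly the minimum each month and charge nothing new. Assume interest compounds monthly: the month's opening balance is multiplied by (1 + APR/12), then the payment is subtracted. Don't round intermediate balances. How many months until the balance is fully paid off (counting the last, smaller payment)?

Monthly rate r = 23.8%/12 = 1.98333% = 0.0198333.
While 3.5% of the post-interest balance exceeds €35.00, each month B ← (B·(1+r))·(1 − 0.035), i.e. B shrinks by the factor (1+r)·0.965 = 0.98414.
This holds for months 1–38. Entering month 39 the balance is €976.08; 3.5% of the post-interest balance is now below €35.00, so the flat €35.00 minimum applies from here.
From month 39 a fixed €35.00 at rate r clears €976.08 in 42 more payments. Total: 38 + 42 = 80 months.

80 months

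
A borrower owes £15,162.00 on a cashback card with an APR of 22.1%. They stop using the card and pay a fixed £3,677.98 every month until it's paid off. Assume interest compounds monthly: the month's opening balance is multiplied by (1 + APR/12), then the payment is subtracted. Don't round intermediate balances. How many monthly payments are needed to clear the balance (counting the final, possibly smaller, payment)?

Monthly rate r = 22.1%/12 = 1.84167% = 0.0184167.
Recurrence: B ← B·(1+r) − £3,677.98.
Month 1: interest £279.23; balance after payment £11,763.25.
Month 2: interest £216.64; balance after payment £8,301.91.
Month 3: interest £152.89; balance after payment £4,776.83.
Month 4: interest £87.97; balance after payment £1,186.82.
Month 5: interest £21.86; balance after payment £0.00.

5 payments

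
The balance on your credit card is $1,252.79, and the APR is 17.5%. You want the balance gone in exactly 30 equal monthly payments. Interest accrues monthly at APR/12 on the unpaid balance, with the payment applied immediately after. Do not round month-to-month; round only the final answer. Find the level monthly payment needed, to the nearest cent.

Monthly rate r = 17.5%/12 = 1.45833% = 0.0145833.
Level-payment amortization: P = B₀·r / (1 − (1+r)^(−n)) = 1252.79·0.0145833 / (1 − 1.01458^(−30)).
Denominator 1 − (1+r)^(−30) = 0.35230837.
P = 18.2699 / 0.35230837 ≈ 51.86.

$51.86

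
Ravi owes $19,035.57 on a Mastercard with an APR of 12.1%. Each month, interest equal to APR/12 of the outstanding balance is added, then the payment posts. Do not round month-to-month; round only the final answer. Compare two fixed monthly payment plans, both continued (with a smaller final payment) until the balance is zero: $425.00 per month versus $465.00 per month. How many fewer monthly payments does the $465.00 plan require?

6 fewer payments

Monthly rate r = 12.1%/12 = 1.00833% = 0.0100833.
At $425.00/mo: n = ⌈−ln(1 − rB₀/P)/ln(1+r)⌉ = 60 payments (last $375.73); total interest = total paid − $19,035.57 = $6,415.16.
At $465.00/mo: 54 payments (last $28.54); total interest $5,637.97.
Payments saved = 60 − 54 = 6.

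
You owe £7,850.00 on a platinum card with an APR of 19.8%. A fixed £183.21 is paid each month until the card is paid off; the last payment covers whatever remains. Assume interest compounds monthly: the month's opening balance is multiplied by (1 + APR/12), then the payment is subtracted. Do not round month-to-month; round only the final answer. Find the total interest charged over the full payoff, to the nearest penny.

Monthly rate r = 19.8%/12 = 1.65% = 0.0165.
Payoff takes n = ⌈−ln(1 − rB₀/P)/ln(1+r)⌉ = ⌈75.006⌉ = 76 payments; the last is £1.10.
Total paid = 75·£183.21 + £1.10 = £13,741.85.
Total interest = total paid − principal = £13,741.85 − £7,850.00 = £5,891.85.

£5,891.85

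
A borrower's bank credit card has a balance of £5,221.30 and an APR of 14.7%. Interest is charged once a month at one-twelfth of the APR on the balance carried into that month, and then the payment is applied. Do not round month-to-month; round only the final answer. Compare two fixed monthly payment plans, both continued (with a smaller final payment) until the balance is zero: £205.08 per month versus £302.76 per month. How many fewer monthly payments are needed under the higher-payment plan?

11 fewer payments

Monthly rate r = 14.7%/12 = 1.225% = 0.01225.
At £205.08/mo: n = ⌈−ln(1 − rB₀/P)/ln(1+r)⌉ = 31 payments (last £143.92); total interest = total paid − £5,221.30 = £1,075.02.
At £302.76/mo: 20 payments (last £149.21); total interest £680.35.
Payments saved = 31 − 20 = 11.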